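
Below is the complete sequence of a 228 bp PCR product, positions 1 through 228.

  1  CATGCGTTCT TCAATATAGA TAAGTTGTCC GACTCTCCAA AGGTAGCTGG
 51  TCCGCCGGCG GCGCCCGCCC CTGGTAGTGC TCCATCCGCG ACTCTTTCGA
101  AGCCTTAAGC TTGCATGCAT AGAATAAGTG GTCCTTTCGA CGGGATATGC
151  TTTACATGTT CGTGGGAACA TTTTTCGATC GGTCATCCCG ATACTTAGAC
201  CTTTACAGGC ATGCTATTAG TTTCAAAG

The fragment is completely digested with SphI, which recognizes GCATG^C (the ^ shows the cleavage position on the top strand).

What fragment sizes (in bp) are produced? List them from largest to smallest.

117, 96, 15 bp

SphI sites (GCATGC) start at positions 113, 209.
SphI cuts after base 5 of each site (before the last base), so after positions 117, 213.
Linear molecule, 2 cuts → 3 fragments:
  1–117 → 117 bp
  118–213 → 96 bp
  214–228 → 15 bp
Sorted largest to smallest: 117, 96, 15 bp.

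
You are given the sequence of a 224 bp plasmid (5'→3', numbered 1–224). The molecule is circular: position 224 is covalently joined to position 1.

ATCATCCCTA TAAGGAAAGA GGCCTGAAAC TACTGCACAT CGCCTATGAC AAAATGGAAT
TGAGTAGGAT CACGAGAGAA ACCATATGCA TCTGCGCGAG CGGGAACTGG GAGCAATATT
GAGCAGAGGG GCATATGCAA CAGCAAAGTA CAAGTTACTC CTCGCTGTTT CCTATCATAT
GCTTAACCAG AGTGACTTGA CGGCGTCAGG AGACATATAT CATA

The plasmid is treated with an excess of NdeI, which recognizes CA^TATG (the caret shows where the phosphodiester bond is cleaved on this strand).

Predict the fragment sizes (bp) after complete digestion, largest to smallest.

NdeI sites (CATATG) start at positions 83, 132, 176.
NdeI cuts after base 2 of each site, so after positions 84, 133, 177.
Circular molecule, 3 cuts → 3 fragments:
  85–133 → 49 bp
  134–177 → 44 bp
  178–224 then 1–84 → 47 + 84 = 131 bp
Sorted largest to smallest: 131, 49, 44 bp.

131, 49, 44 bp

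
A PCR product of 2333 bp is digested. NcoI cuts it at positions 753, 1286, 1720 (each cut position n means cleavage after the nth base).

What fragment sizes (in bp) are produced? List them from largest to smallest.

Linear molecule, 3 cuts → 4 fragments:
  753 − 0 = 753 bp
  1286 − 753 = 533 bp
  1720 − 1286 = 434 bp
  2333 − 1720 = 613 bp
Sorted largest to smallest: 753, 613, 533, 434 bp.

753, 613, 533, 434 bp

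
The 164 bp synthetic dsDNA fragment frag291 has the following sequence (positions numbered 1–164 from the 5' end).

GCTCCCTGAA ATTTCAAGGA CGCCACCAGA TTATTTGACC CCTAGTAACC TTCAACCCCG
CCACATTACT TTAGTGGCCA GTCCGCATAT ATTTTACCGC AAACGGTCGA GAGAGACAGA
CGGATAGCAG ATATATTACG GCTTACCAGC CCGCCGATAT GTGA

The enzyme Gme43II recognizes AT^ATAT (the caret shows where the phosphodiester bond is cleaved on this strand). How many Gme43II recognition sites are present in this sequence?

2

ATATAT occurs starting at positions 87, 131.
Gme43II cuts at 2 sites.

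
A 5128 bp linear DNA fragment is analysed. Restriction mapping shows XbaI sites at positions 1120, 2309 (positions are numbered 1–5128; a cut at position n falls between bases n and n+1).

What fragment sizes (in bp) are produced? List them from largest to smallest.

2819, 1189, 1120 bp

Linear molecule, 2 cuts → 3 fragments:
  1120 − 0 = 1120 bp
  2309 − 1120 = 1189 bp
  5128 − 2309 = 2819 bp
Sorted largest to smallest: 2819, 1189, 1120 bp.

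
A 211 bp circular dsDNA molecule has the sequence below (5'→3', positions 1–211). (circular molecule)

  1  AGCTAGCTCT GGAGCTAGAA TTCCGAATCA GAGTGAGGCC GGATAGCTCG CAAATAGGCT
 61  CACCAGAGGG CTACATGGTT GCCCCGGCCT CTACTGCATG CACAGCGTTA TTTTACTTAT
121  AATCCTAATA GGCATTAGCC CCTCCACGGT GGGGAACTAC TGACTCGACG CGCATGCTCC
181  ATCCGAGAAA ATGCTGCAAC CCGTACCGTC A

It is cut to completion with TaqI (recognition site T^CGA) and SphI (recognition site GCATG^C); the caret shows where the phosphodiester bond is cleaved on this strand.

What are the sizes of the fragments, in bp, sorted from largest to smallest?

135, 65, 11 bp

The TaqI site (TCGA) starts at position 165.
TaqI cuts after the first base of each site, so after position 165.
SphI sites (GCATGC) start at positions 96, 172.
SphI cuts after base 5 of each site (before the last base), so after positions 100, 176.
Combined cut positions: 100, 165, 176.
Circular molecule, 3 cuts → 3 fragments:
  101–165 → 65 bp
  166–176 → 11 bp
  177–211 then 1–100 → 35 + 100 = 135 bp
Sorted largest to smallest: 135, 65, 11 bp.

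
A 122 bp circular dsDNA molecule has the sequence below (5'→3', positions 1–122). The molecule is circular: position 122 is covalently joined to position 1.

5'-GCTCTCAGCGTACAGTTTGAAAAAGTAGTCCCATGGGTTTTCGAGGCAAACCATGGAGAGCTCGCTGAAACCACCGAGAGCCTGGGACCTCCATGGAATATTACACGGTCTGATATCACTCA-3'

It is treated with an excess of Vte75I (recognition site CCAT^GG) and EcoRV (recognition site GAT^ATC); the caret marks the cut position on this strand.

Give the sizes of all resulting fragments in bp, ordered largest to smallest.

Vte75I sites (CCATGG) start at positions 31, 51, 91.
Vte75I cuts after base 4 of each site, so after positions 34, 54, 94.
The EcoRV site (GATATC) starts at position 112.
EcoRV cuts after base 3 of each site, so after position 114.
Combined cut positions: 34, 54, 94, 114.
Circular molecule, 4 cuts → 4 fragments:
  35–54 → 20 bp
  55–94 → 40 bp
  95–114 → 20 bp
  115–122 then 1–34 → 8 + 34 = 42 bp
Sorted largest to smallest: 42, 40, 20, 20 bp.

42, 40, 20, 20 bp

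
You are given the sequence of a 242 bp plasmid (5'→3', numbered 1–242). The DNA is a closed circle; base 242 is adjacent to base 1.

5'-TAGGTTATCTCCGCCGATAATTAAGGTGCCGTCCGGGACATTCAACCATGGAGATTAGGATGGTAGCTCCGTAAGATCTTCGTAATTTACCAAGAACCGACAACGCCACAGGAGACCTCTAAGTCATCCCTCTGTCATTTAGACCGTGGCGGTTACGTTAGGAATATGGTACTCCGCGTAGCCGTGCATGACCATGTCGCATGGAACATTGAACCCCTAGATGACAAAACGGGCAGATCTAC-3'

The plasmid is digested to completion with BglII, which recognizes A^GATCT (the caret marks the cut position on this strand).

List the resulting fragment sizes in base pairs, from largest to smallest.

BglII sites (AGATCT) start at positions 74, 235.
BglII cuts after the first base of each site, so after positions 74, 235.
Circular molecule, 2 cuts → 2 fragments:
  75–235 → 161 bp
  236–242 then 1–74 → 7 + 74 = 81 bp
Sorted largest to smallest: 161, 81 bp.

161, 81 bp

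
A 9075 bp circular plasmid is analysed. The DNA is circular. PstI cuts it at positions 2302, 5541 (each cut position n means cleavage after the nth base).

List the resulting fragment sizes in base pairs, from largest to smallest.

Circular molecule, 2 cuts → 2 fragments:
  5541 − 2302 = 3239 bp
  wrap: 9075 − 5541 + 2302 = 5836 bp
Sorted largest to smallest: 5836, 3239 bp.

5836, 3239 bp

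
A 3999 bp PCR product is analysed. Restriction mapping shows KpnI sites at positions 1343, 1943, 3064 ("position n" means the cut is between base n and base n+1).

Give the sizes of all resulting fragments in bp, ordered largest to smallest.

Linear molecule, 3 cuts → 4 fragments:
  1343 − 0 = 1343 bp
  1943 − 1343 = 600 bp
  3064 − 1943 = 1121 bp
  3999 − 3064 = 935 bp
Sorted largest to smallest: 1343, 1121, 935, 600 bp.

1343, 1121, 935, 600 bp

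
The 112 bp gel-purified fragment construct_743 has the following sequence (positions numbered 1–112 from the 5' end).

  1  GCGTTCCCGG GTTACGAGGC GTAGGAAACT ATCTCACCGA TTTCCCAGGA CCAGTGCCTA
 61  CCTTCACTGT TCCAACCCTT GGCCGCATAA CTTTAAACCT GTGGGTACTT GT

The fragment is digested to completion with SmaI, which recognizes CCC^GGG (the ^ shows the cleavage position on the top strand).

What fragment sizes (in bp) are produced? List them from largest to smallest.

104, 8 bp

The SmaI site (CCCGGG) starts at position 6.
SmaI cuts after base 3 of each site, so after position 8.
Linear molecule, 1 cut → 2 fragments:
  1–8 → 8 bp
  9–112 → 104 bp
Sorted largest to smallest: 104, 8 bp.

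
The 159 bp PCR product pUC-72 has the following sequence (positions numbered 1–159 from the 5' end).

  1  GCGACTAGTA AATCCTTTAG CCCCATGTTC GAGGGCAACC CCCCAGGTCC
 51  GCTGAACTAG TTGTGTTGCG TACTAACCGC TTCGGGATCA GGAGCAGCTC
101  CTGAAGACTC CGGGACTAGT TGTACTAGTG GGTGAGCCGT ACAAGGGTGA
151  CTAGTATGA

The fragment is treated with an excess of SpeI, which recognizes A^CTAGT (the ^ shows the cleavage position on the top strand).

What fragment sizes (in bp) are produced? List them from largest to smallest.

SpeI sites (ACTAGT) start at positions 4, 56, 115, 124, 150.
SpeI cuts after the first base of each site, so after positions 4, 56, 115, 124, 150.
Linear molecule, 5 cuts → 6 fragments:
  1–4 → 4 bp
  5–56 → 52 bp
  57–115 → 59 bp
  116–124 → 9 bp
  125–150 → 26 bp
  151–159 → 9 bp
Sorted largest to smallest: 59, 52, 26, 9, 9, 4 bp.

59, 52, 26, 9, 9, 4 bp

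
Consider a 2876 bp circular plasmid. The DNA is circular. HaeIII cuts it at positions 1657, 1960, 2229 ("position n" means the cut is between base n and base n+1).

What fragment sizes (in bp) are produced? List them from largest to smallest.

2304, 303, 269 bp

Circular molecule, 3 cuts → 3 fragments:
  1960 − 1657 = 303 bp
  2229 − 1960 = 269 bp
  wrap: 2876 − 2229 + 1657 = 2304 bp
Sorted largest to smallest: 2304, 303, 269 bp.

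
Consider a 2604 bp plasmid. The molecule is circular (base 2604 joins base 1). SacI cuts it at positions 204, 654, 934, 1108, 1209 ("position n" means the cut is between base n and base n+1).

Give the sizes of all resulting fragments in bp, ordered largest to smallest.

1599, 450, 280, 174, 101 bp

Circular molecule, 5 cuts → 5 fragments:
  654 − 204 = 450 bp
  934 − 654 = 280 bp
  1108 − 934 = 174 bp
  1209 − 1108 = 101 bp
  wrap: 2604 − 1209 + 204 = 1599 bp
Sorted largest to smallest: 1599, 450, 280, 174, 101 bp.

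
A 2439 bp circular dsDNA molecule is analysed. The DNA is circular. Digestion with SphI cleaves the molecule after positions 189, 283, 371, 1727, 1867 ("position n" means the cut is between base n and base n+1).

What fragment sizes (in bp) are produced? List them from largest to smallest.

Circular molecule, 5 cuts → 5 fragments:
  283 − 189 = 94 bp
  371 − 283 = 88 bp
  1727 − 371 = 1356 bp
  1867 − 1727 = 140 bp
  wrap: 2439 − 1867 + 189 = 761 bp
Sorted largest to smallest: 1356, 761, 140, 94, 88 bp.

1356, 761, 140, 94, 88 bp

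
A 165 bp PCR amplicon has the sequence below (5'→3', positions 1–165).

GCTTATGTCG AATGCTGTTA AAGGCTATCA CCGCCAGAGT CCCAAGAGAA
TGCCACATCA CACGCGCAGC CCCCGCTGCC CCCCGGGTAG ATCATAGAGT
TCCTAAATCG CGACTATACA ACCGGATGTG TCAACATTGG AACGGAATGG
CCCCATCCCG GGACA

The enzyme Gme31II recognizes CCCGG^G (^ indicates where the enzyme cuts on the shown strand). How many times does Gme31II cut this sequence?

CCCGGG occurs starting at positions 82, 157.
Gme31II cuts at 2 sites.

2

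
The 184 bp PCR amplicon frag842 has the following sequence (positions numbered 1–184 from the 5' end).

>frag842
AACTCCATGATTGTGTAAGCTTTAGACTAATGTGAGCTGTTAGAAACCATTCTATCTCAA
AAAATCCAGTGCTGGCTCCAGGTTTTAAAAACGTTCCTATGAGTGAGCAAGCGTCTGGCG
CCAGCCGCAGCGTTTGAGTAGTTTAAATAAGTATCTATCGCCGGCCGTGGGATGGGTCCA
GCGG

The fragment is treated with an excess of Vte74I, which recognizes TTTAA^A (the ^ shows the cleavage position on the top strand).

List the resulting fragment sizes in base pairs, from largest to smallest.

Vte74I sites (TTTAAA) start at positions 84, 142.
Vte74I cuts after base 5 of each site (before the last base), so after positions 88, 146.
Linear molecule, 2 cuts → 3 fragments:
  1–88 → 88 bp
  89–146 → 58 bp
  147–184 → 38 bp
Sorted largest to smallest: 88, 58, 38 bp.

88, 58, 38 bp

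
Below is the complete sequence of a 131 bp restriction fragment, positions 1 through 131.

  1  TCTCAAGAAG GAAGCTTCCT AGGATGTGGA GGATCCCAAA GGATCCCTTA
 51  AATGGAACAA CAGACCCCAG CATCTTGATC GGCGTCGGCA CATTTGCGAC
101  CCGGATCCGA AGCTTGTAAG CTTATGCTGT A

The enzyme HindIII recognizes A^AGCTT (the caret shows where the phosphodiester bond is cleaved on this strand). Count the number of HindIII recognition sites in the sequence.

AAGCTT occurs starting at positions 12, 110, 118.
HindIII cuts at 3 sites.

3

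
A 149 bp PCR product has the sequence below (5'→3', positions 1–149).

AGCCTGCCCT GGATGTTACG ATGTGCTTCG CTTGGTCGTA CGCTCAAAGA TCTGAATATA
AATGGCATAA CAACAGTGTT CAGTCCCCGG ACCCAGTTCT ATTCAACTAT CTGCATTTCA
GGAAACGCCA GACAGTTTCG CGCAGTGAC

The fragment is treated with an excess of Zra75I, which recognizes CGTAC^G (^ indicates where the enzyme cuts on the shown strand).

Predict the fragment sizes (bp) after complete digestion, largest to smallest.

108, 41 bp

The Zra75I site (CGTACG) starts at position 37.
Zra75I cuts after base 5 of each site (before the last base), so after position 41.
Linear molecule, 1 cut → 2 fragments:
  1–41 → 41 bp
  42–149 → 108 bp
Sorted largest to smallest: 108, 41 bp.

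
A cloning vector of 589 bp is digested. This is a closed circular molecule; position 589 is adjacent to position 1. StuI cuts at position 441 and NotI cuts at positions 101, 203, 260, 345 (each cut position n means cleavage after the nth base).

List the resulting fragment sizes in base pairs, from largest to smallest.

Combined cut positions (sorted): 101, 203, 260, 345, 441.
Circular molecule, 5 cuts → 5 fragments:
  203 − 101 = 102 bp
  260 − 203 = 57 bp
  345 − 260 = 85 bp
  441 − 345 = 96 bp
  wrap: 589 − 441 + 101 = 249 bp
Sorted largest to smallest: 249, 102, 96, 85, 57 bp.

249, 102, 96, 85, 57 bp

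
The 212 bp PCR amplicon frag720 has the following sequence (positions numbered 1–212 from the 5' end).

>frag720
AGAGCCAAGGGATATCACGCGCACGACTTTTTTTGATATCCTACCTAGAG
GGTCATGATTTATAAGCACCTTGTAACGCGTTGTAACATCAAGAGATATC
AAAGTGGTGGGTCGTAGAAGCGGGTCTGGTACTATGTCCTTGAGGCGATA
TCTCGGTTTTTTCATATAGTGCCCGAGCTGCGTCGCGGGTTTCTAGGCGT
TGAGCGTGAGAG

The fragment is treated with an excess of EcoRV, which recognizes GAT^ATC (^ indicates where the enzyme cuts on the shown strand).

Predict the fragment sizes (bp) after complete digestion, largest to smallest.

EcoRV sites (GATATC) start at positions 11, 35, 95, 147.
EcoRV cuts after base 3 of each site, so after positions 13, 37, 97, 149.
Linear molecule, 4 cuts → 5 fragments:
  1–13 → 13 bp
  14–37 → 24 bp
  38–97 → 60 bp
  98–149 → 52 bp
  150–212 → 63 bp
Sorted largest to smallest: 63, 60, 52, 24, 13 bp.

63, 60, 52, 24, 13 bp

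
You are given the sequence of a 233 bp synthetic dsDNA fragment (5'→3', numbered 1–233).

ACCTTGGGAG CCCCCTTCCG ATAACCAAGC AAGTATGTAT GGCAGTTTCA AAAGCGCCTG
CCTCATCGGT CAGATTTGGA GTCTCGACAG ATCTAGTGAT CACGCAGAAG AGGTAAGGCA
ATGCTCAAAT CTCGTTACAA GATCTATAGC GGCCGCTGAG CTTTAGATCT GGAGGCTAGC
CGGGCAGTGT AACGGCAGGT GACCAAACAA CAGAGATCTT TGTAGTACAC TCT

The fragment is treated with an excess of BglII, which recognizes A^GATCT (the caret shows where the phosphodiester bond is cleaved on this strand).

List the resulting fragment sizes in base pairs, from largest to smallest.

BglII sites (AGATCT) start at positions 89, 140, 165, 214.
BglII cuts after the first base of each site, so after positions 89, 140, 165, 214.
Linear molecule, 4 cuts → 5 fragments:
  1–89 → 89 bp
  90–140 → 51 bp
  141–165 → 25 bp
  166–214 → 49 bp
  215–233 → 19 bp
Sorted largest to smallest: 89, 51, 49, 25, 19 bp.

89, 51, 49, 25, 19 bp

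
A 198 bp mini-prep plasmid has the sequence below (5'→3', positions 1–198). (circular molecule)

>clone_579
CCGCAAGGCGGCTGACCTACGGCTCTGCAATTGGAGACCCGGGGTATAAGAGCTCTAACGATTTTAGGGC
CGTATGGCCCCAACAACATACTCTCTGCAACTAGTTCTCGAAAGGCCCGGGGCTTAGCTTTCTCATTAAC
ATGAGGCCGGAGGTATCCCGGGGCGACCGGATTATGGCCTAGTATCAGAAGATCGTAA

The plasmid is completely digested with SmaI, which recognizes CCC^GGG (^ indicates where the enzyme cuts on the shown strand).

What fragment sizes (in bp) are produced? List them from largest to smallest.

SmaI sites (CCCGGG) start at positions 38, 116, 157.
SmaI cuts after base 3 of each site, so after positions 40, 118, 159.
Circular molecule, 3 cuts → 3 fragments:
  41–118 → 78 bp
  119–159 → 41 bp
  160–198 then 1–40 → 39 + 40 = 79 bp
Sorted largest to smallest: 79, 78, 41 bp.

79, 78, 41 bp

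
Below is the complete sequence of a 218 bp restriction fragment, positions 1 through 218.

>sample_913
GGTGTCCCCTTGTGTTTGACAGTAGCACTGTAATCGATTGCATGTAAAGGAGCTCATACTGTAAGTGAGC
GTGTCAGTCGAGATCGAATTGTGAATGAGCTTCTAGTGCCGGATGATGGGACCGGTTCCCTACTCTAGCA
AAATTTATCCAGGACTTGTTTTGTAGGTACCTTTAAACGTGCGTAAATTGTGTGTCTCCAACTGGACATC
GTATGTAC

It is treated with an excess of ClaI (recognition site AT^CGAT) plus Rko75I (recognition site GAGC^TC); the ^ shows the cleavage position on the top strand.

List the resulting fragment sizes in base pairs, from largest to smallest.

The ClaI site (ATCGAT) starts at position 33.
ClaI cuts after base 2 of each site, so after position 34.
The Rko75I site (GAGCTC) starts at position 50.
Rko75I cuts after base 4 of each site, so after position 53.
Combined cut positions: 34, 53.
Linear molecule, 2 cuts → 3 fragments:
  1–34 → 34 bp
  35–53 → 19 bp
  54–218 → 165 bp
Sorted largest to smallest: 165, 34, 19 bp.

165, 34, 19 bp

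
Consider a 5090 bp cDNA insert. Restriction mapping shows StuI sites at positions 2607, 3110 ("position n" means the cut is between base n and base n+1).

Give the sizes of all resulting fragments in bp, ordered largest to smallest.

Linear molecule, 2 cuts → 3 fragments:
  2607 − 0 = 2607 bp
  3110 − 2607 = 503 bp
  5090 − 3110 = 1980 bp
Sorted largest to smallest: 2607, 1980, 503 bp.

2607, 1980, 503 bp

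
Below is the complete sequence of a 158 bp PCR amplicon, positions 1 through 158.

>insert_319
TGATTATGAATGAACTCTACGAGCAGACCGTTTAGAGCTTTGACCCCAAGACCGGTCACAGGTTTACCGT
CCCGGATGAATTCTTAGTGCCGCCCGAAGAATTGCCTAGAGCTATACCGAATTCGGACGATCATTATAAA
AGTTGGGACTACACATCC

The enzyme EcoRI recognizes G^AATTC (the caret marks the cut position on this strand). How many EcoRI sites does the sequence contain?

2

GAATTC occurs starting at positions 78, 119.
EcoRI cuts at 2 sites.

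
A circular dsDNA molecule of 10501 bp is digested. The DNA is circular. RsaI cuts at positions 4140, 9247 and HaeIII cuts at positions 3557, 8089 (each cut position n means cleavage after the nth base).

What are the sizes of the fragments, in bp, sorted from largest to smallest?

Combined cut positions (sorted): 3557, 4140, 8089, 9247.
Circular molecule, 4 cuts → 4 fragments:
  4140 − 3557 = 583 bp
  8089 − 4140 = 3949 bp
  9247 − 8089 = 1158 bp
  wrap: 10501 − 9247 + 3557 = 4811 bp
Sorted largest to smallest: 4811, 3949, 1158, 583 bp.

4811, 3949, 1158, 583 bp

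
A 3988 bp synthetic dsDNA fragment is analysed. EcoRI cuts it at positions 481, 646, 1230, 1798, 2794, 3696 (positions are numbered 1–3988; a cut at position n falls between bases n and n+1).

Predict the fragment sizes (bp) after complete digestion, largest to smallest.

996, 902, 584, 568, 481, 292, 165 bp

Linear molecule, 6 cuts → 7 fragments:
  481 − 0 = 481 bp
  646 − 481 = 165 bp
  1230 − 646 = 584 bp
  1798 − 1230 = 568 bp
  2794 − 1798 = 996 bp
  3696 − 2794 = 902 bp
  3988 − 3696 = 292 bp
Sorted largest to smallest: 996, 902, 584, 568, 481, 292, 165 bp.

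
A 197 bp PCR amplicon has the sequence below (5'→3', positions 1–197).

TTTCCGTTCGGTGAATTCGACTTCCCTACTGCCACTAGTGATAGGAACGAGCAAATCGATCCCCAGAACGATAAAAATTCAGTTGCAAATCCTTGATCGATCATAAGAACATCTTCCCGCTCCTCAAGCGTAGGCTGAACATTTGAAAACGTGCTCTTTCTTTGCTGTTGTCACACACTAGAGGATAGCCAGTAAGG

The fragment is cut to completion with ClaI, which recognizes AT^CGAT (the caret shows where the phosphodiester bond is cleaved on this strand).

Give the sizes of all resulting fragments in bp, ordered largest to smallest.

100, 56, 41 bp

ClaI sites (ATCGAT) start at positions 55, 96.
ClaI cuts after base 2 of each site, so after positions 56, 97.
Linear molecule, 2 cuts → 3 fragments:
  1–56 → 56 bp
  57–97 → 41 bp
  98–197 → 100 bp
Sorted largest to smallest: 100, 56, 41 bp.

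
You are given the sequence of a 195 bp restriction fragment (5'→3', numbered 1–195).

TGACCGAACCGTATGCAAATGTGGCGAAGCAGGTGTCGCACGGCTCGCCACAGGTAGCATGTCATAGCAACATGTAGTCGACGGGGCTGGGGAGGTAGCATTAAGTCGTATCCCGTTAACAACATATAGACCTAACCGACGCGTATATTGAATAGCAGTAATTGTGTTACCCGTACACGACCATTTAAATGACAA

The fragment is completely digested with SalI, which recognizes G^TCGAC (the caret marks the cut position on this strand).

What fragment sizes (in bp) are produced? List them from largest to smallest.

118, 77 bp

The SalI site (GTCGAC) starts at position 77.
SalI cuts after the first base of each site, so after position 77.
Linear molecule, 1 cut → 2 fragments:
  1–77 → 77 bp
  78–195 → 118 bp
Sorted largest to smallest: 118, 77 bp.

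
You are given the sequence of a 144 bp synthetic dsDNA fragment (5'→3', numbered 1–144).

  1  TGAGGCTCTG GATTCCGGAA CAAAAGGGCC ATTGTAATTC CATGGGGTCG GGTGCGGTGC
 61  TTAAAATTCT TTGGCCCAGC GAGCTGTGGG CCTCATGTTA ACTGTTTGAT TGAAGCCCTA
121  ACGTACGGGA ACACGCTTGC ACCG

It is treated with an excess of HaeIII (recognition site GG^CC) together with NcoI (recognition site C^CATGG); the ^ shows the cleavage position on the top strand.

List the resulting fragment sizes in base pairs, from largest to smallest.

54, 34, 28, 16, 12 bp

HaeIII sites (GGCC) start at positions 27, 73, 89.
HaeIII cuts after base 2 of each site, so after positions 28, 74, 90.
The NcoI site (CCATGG) starts at position 40.
NcoI cuts after the first base of each site, so after position 40.
Combined cut positions: 28, 40, 74, 90.
Linear molecule, 4 cuts → 5 fragments:
  1–28 → 28 bp
  29–40 → 12 bp
  41–74 → 34 bp
  75–90 → 16 bp
  91–144 → 54 bp
Sorted largest to smallest: 54, 34, 28, 16, 12 bp.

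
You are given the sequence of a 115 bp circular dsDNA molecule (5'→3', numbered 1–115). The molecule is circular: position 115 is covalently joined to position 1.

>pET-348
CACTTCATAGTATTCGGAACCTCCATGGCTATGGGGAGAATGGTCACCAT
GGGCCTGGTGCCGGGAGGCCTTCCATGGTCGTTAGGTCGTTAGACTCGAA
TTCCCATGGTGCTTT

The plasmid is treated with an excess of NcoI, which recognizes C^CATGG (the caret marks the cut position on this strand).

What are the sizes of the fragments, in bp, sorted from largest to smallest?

NcoI sites (CCATGG) start at positions 23, 47, 73, 104.
NcoI cuts after the first base of each site, so after positions 23, 47, 73, 104.
Circular molecule, 4 cuts → 4 fragments:
  24–47 → 24 bp
  48–73 → 26 bp
  74–104 → 31 bp
  105–115 then 1–23 → 11 + 23 = 34 bp
Sorted largest to smallest: 34, 31, 26, 24 bp.

34, 31, 26, 24 bp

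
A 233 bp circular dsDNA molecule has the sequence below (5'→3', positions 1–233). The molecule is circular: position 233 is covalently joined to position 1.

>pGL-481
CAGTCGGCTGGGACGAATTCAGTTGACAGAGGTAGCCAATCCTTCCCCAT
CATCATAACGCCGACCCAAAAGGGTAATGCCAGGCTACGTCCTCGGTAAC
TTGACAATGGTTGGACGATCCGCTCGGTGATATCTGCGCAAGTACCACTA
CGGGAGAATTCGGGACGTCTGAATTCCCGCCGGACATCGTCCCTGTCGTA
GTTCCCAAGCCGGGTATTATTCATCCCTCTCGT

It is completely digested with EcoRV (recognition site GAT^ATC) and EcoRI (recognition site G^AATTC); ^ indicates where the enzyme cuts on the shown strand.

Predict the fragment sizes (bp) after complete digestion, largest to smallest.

116, 77, 25, 15 bp

The EcoRV site (GATATC) starts at position 129.
EcoRV cuts after base 3 of each site, so after position 131.
EcoRI sites (GAATTC) start at positions 15, 156, 171.
EcoRI cuts after the first base of each site, so after positions 15, 156, 171.
Combined cut positions: 15, 131, 156, 171.
Circular molecule, 4 cuts → 4 fragments:
  16–131 → 116 bp
  132–156 → 25 bp
  157–171 → 15 bp
  172–233 then 1–15 → 62 + 15 = 77 bp
Sorted largest to smallest: 116, 77, 25, 15 bp.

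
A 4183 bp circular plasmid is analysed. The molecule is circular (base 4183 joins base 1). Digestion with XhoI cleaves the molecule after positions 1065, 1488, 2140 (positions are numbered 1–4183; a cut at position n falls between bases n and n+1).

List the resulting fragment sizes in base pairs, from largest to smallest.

3108, 652, 423 bp

Circular molecule, 3 cuts → 3 fragments:
  1488 − 1065 = 423 bp
  2140 − 1488 = 652 bp
  wrap: 4183 − 2140 + 1065 = 3108 bp
Sorted largest to smallest: 3108, 652, 423 bp.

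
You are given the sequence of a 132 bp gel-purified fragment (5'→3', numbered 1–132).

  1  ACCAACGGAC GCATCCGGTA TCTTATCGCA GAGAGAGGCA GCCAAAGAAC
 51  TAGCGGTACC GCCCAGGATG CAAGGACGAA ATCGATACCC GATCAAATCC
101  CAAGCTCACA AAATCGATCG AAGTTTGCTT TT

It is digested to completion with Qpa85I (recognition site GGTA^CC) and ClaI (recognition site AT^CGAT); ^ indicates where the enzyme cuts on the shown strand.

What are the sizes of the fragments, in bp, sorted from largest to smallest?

The Qpa85I site (GGTACC) starts at position 55.
Qpa85I cuts after base 4 of each site, so after position 58.
ClaI sites (ATCGAT) start at positions 81, 113.
ClaI cuts after base 2 of each site, so after positions 82, 114.
Combined cut positions: 58, 82, 114.
Linear molecule, 3 cuts → 4 fragments:
  1–58 → 58 bp
  59–82 → 24 bp
  83–114 → 32 bp
  115–132 → 18 bp
Sorted largest to smallest: 58, 32, 24, 18 bp.

58, 32, 24, 18 bp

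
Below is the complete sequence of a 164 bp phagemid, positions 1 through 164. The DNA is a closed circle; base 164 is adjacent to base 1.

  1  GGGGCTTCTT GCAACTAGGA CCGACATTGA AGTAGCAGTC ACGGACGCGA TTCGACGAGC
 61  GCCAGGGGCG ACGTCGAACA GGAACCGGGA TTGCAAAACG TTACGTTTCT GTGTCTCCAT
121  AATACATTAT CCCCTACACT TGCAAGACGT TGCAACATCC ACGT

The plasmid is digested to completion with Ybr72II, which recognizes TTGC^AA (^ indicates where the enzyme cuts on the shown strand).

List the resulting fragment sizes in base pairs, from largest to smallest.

82, 49, 23, 10 bp

Ybr72II sites (TTGCAA) start at positions 9, 91, 140, 150.
Ybr72II cuts after base 4 of each site, so after positions 12, 94, 143, 153.
Circular molecule, 4 cuts → 4 fragments:
  13–94 → 82 bp
  95–143 → 49 bp
  144–153 → 10 bp
  154–164 then 1–12 → 11 + 12 = 23 bp
Sorted largest to smallest: 82, 49, 23, 10 bp.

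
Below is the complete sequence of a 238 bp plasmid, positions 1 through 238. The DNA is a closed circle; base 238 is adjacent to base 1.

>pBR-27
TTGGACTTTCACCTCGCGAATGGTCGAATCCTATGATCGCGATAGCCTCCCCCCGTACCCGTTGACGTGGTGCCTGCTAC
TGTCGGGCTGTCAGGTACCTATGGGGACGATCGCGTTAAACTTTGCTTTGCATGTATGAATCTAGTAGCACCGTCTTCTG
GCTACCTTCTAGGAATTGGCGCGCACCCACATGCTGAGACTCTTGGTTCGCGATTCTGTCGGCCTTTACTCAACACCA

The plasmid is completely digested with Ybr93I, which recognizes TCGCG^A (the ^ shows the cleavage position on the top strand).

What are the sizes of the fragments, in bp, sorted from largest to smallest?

Ybr93I sites (TCGCGA) start at positions 14, 37, 208.
Ybr93I cuts after base 5 of each site (before the last base), so after positions 18, 41, 212.
Circular molecule, 3 cuts → 3 fragments:
  19–41 → 23 bp
  42–212 → 171 bp
  213–238 then 1–18 → 26 + 18 = 44 bp
Sorted largest to smallest: 171, 44, 23 bp.

171, 44, 23 bp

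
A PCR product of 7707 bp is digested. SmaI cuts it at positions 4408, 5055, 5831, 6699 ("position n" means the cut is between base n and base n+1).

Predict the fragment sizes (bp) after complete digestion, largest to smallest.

Linear molecule, 4 cuts → 5 fragments:
  4408 − 0 = 4408 bp
  5055 − 4408 = 647 bp
  5831 − 5055 = 776 bp
  6699 − 5831 = 868 bp
  7707 − 6699 = 1008 bp
Sorted largest to smallest: 4408, 1008, 868, 776, 647 bp.

4408, 1008, 868, 776, 647 bp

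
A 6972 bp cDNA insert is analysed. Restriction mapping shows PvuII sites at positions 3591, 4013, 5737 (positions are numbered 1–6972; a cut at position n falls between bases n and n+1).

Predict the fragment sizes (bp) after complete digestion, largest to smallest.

Linear molecule, 3 cuts → 4 fragments:
  3591 − 0 = 3591 bp
  4013 − 3591 = 422 bp
  5737 − 4013 = 1724 bp
  6972 − 5737 = 1235 bp
Sorted largest to smallest: 3591, 1724, 1235, 422 bp.

3591, 1724, 1235, 422 bp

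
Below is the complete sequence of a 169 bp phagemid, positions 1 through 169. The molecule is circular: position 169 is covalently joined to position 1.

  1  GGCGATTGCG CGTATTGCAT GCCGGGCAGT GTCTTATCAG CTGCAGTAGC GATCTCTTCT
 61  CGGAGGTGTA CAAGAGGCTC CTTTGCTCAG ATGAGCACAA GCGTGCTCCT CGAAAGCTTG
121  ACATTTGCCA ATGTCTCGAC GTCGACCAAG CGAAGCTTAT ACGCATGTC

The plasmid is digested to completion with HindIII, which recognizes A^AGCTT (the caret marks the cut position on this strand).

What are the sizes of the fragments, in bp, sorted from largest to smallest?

130, 39 bp

HindIII sites (AAGCTT) start at positions 114, 153.
HindIII cuts after the first base of each site, so after positions 114, 153.
Circular molecule, 2 cuts → 2 fragments:
  115–153 → 39 bp
  154–169 then 1–114 → 16 + 114 = 130 bp
Sorted largest to smallest: 130, 39 bp.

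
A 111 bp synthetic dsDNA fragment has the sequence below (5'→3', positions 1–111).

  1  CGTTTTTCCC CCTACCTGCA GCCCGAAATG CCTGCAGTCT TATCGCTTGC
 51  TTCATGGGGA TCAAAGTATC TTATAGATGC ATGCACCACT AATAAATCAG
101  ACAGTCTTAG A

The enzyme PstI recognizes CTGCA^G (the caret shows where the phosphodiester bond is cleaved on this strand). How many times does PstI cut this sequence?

2

CTGCAG occurs starting at positions 16, 32.
PstI cuts at 2 sites.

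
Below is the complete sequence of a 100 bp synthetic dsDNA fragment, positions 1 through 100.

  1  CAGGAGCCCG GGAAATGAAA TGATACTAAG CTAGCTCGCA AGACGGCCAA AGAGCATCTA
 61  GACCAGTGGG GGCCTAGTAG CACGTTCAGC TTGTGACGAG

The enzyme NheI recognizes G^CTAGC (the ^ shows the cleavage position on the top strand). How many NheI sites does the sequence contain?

1

GCTAGC occurs starting at position 30.
NheI cuts at 1 site.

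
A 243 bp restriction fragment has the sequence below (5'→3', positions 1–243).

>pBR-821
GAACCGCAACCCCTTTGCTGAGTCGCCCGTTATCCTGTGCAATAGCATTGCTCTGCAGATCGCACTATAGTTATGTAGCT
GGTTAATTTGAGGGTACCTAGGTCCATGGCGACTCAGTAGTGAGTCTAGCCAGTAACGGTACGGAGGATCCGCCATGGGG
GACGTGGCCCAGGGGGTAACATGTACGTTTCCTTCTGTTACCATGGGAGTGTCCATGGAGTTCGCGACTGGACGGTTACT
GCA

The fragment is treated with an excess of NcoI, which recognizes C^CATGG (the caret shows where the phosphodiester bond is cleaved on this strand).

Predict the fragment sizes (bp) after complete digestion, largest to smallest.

NcoI sites (CCATGG) start at positions 104, 153, 201, 213.
NcoI cuts after the first base of each site, so after positions 104, 153, 201, 213.
Linear molecule, 4 cuts → 5 fragments:
  1–104 → 104 bp
  105–153 → 49 bp
  154–201 → 48 bp
  202–213 → 12 bp
  214–243 → 30 bp
Sorted largest to smallest: 104, 49, 48, 30, 12 bp.

104, 49, 48, 30, 12 bp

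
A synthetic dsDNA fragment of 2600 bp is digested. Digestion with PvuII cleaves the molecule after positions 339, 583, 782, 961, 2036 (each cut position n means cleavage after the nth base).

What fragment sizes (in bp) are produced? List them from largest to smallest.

1075, 564, 339, 244, 199, 179 bp

Linear molecule, 5 cuts → 6 fragments:
  339 − 0 = 339 bp
  583 − 339 = 244 bp
  782 − 583 = 199 bp
  961 − 782 = 179 bp
  2036 − 961 = 1075 bp
  2600 − 2036 = 564 bp
Sorted largest to smallest: 1075, 564, 339, 244, 199, 179 bp.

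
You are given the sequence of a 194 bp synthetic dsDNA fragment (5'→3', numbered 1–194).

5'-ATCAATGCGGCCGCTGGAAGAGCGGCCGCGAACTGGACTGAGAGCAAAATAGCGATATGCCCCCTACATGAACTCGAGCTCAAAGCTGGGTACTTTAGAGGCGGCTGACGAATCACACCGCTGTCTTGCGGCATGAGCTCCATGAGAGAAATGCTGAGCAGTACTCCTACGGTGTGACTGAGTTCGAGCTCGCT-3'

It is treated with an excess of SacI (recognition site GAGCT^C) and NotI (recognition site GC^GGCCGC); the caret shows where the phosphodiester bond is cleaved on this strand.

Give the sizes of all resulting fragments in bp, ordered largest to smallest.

SacI sites (GAGCTC) start at positions 76, 135, 186.
SacI cuts after base 5 of each site (before the last base), so after positions 80, 139, 190.
NotI sites (GCGGCCGC) start at positions 7, 22.
NotI cuts after base 2 of each site, so after positions 8, 23.
Combined cut positions: 8, 23, 80, 139, 190.
Linear molecule, 5 cuts → 6 fragments:
  1–8 → 8 bp
  9–23 → 15 bp
  24–80 → 57 bp
  81–139 → 59 bp
  140–190 → 51 bp
  191–194 → 4 bp
Sorted largest to smallest: 59, 57, 51, 15, 8, 4 bp.

59, 57, 51, 15, 8, 4 bp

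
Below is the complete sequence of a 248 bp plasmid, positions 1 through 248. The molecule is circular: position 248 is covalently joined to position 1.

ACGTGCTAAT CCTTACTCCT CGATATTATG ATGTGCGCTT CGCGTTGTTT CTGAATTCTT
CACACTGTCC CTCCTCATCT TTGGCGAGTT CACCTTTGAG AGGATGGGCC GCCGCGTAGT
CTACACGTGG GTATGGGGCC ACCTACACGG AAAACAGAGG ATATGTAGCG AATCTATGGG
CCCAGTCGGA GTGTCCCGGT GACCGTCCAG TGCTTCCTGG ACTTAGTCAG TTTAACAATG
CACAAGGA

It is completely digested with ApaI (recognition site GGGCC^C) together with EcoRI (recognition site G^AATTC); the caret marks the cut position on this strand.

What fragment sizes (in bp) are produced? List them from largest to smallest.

The ApaI site (GGGCCC) starts at position 178.
ApaI cuts after base 5 of each site (before the last base), so after position 182.
The EcoRI site (GAATTC) starts at position 53.
EcoRI cuts after the first base of each site, so after position 53.
Combined cut positions: 53, 182.
Circular molecule, 2 cuts → 2 fragments:
  54–182 → 129 bp
  183–248 then 1–53 → 66 + 53 = 119 bp
Sorted largest to smallest: 129, 119 bp.

129, 119 bp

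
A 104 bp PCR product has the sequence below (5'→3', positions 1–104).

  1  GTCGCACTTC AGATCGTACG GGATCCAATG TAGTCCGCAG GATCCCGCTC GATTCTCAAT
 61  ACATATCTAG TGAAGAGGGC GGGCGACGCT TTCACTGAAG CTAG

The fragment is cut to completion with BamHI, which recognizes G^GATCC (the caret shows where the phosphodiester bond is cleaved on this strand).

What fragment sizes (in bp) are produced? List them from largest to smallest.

BamHI sites (GGATCC) start at positions 21, 40.
BamHI cuts after the first base of each site, so after positions 21, 40.
Linear molecule, 2 cuts → 3 fragments:
  1–21 → 21 bp
  22–40 → 19 bp
  41–104 → 64 bp
Sorted largest to smallest: 64, 21, 19 bp.

64, 21, 19 bp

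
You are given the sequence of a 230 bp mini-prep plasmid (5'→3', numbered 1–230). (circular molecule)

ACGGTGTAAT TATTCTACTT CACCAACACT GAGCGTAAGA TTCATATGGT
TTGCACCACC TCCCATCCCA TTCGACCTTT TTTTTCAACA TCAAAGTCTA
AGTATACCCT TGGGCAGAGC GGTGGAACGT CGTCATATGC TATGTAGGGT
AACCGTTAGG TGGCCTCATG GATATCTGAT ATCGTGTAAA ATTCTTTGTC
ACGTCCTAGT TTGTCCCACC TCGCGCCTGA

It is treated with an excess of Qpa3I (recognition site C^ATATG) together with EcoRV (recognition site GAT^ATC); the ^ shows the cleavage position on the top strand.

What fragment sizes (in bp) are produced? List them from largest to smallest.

93, 91, 39, 7 bp

Qpa3I sites (CATATG) start at positions 43, 134.
Qpa3I cuts after the first base of each site, so after positions 43, 134.
EcoRV sites (GATATC) start at positions 171, 178.
EcoRV cuts after base 3 of each site, so after positions 173, 180.
Combined cut positions: 43, 134, 173, 180.
Circular molecule, 4 cuts → 4 fragments:
  44–134 → 91 bp
  135–173 → 39 bp
  174–180 → 7 bp
  181–230 then 1–43 → 50 + 43 = 93 bp
Sorted largest to smallest: 93, 91, 39, 7 bp.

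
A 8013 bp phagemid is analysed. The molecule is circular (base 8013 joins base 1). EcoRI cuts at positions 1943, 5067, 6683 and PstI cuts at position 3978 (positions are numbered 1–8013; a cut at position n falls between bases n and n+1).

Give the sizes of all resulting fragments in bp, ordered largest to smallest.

Combined cut positions (sorted): 1943, 3978, 5067, 6683.
Circular molecule, 4 cuts → 4 fragments:
  3978 − 1943 = 2035 bp
  5067 − 3978 = 1089 bp
  6683 − 5067 = 1616 bp
  wrap: 8013 − 6683 + 1943 = 3273 bp
Sorted largest to smallest: 3273, 2035, 1616, 1089 bp.

3273, 2035, 1616, 1089 bp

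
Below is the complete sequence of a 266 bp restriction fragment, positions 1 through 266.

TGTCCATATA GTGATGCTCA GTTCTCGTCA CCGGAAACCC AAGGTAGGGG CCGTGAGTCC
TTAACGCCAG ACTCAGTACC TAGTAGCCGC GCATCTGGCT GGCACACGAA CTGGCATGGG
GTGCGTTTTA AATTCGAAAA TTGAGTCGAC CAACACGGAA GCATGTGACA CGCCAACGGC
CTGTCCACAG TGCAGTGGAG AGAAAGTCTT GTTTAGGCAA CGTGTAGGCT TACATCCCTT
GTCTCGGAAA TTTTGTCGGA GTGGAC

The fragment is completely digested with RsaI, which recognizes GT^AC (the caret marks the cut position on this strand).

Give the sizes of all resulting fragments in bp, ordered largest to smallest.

The RsaI site (GTAC) starts at position 76.
RsaI cuts after base 2 of each site, so after position 77.
Linear molecule, 1 cut → 2 fragments:
  1–77 → 77 bp
  78–266 → 189 bp
Sorted largest to smallest: 189, 77 bp.

189, 77 bp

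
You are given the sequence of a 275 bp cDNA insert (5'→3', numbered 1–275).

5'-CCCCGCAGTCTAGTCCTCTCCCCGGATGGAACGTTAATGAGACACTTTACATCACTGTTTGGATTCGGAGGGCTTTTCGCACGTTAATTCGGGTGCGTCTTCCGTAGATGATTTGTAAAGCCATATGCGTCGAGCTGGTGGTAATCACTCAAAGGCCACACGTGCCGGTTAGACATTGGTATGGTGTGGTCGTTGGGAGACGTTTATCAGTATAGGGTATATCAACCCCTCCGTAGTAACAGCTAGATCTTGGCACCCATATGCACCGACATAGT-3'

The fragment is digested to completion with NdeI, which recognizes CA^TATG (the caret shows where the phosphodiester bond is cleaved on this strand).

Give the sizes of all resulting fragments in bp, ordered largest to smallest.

NdeI sites (CATATG) start at positions 122, 258.
NdeI cuts after base 2 of each site, so after positions 123, 259.
Linear molecule, 2 cuts → 3 fragments:
  1–123 → 123 bp
  124–259 → 136 bp
  260–275 → 16 bp
Sorted largest to smallest: 136, 123, 16 bp.

136, 123, 16 bp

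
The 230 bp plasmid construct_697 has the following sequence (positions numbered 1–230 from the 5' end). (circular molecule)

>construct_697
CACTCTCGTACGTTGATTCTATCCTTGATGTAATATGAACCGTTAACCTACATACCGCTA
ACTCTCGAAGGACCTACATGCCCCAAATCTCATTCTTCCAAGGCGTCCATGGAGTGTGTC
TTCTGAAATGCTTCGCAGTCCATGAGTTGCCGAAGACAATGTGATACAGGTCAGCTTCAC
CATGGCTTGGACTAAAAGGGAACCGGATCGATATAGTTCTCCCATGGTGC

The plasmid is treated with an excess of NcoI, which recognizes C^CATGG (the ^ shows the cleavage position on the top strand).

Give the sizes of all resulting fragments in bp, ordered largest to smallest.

NcoI sites (CCATGG) start at positions 107, 180, 222.
NcoI cuts after the first base of each site, so after positions 107, 180, 222.
Circular molecule, 3 cuts → 3 fragments:
  108–180 → 73 bp
  181–222 → 42 bp
  223–230 then 1–107 → 8 + 107 = 115 bp
Sorted largest to smallest: 115, 73, 42 bp.

115, 73, 42 bp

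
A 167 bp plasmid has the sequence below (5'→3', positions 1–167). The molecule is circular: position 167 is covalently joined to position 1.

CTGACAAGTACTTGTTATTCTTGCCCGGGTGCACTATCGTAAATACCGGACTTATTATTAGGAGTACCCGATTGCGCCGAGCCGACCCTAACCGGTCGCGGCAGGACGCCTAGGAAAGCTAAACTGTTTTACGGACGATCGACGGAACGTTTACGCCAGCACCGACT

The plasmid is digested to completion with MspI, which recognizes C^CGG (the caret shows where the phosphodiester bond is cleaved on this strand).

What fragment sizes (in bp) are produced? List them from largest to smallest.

MspI sites (CCGG) start at positions 25, 46, 92.
MspI cuts after the first base of each site, so after positions 25, 46, 92.
Circular molecule, 3 cuts → 3 fragments:
  26–46 → 21 bp
  47–92 → 46 bp
  93–167 then 1–25 → 75 + 25 = 100 bp
Sorted largest to smallest: 100, 46, 21 bp.

100, 46, 21 bp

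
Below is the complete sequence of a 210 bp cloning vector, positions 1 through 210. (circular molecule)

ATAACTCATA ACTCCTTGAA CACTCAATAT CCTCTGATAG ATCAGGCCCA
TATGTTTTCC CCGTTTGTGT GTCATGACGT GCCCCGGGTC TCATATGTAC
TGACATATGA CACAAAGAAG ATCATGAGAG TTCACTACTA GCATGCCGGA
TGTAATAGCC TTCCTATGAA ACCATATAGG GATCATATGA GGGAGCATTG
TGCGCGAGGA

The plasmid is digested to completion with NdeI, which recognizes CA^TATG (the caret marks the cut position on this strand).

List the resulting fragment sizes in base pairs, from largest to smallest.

80, 75, 43, 12 bp

NdeI sites (CATATG) start at positions 49, 92, 104, 184.
NdeI cuts after base 2 of each site, so after positions 50, 93, 105, 185.
Circular molecule, 4 cuts → 4 fragments:
  51–93 → 43 bp
  94–105 → 12 bp
  106–185 → 80 bp
  186–210 then 1–50 → 25 + 50 = 75 bp
Sorted largest to smallest: 80, 75, 43, 12 bp.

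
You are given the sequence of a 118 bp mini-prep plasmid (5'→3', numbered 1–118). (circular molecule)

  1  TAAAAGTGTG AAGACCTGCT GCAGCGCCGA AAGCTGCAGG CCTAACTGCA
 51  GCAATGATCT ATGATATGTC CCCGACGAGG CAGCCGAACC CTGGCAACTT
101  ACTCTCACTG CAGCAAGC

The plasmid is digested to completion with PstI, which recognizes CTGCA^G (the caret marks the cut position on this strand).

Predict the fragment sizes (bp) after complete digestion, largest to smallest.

PstI sites (CTGCAG) start at positions 19, 34, 46, 108.
PstI cuts after base 5 of each site (before the last base), so after positions 23, 38, 50, 112.
Circular molecule, 4 cuts → 4 fragments:
  24–38 → 15 bp
  39–50 → 12 bp
  51–112 → 62 bp
  113–118 then 1–23 → 6 + 23 = 29 bp
Sorted largest to smallest: 62, 29, 15, 12 bp.

62, 29, 15, 12 bp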